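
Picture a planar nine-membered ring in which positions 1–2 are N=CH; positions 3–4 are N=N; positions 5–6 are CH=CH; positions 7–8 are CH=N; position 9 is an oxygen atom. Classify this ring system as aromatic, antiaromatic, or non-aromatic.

Every ring atom contributes a p orbital perpendicular to the ring (every atom in a ring double bond is sp² and brings one electron to the p orbital; each =N– nitrogen is pyridine-type (lone pair in the sp² plane, one electron in the p orbital); the oxygen donates one lone pair from its p orbital), so the π system is cyclic and fully conjugated.
Tallying contributions gives 4 × 2 = 8 from the double-bond units + 2 from the O atom = 10.
That gives a 4n+2 count (10, n = 2).

Aromatic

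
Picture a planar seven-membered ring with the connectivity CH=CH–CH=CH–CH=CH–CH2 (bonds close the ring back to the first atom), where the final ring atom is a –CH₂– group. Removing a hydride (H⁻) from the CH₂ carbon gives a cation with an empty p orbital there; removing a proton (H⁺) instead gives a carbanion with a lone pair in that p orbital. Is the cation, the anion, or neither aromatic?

The cation

In either ion the ring is fully conjugated: every atom, including the new sp² carbon, supplies a p orbital.
Cation: 3 × 2 + 0 = 6 π electrons → 4(1)+2, aromatic.
Anion: 3 × 2 + 2 = 8 π electrons → 4(2), antiaromatic.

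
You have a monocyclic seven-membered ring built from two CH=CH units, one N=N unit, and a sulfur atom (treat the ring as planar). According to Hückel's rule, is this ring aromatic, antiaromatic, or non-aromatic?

All ring atoms are sp² and supply a p orbital to the ring (each doubly-bonded ring atom is sp² with one p-orbital electron; each =N– nitrogen is pyridine-type (lone pair in the sp² plane, one electron in the p orbital); the sulfur donates one lone pair from its p orbital); the conjugation is uninterrupted.
Adding the contributions, 3 × 2 = 6 from the double-bond units + 2 from the S atom = 8.
With 8 = 4·2 π electrons, Hückel's rule classifies the planar ring as antiaromatic.

Antiaromatic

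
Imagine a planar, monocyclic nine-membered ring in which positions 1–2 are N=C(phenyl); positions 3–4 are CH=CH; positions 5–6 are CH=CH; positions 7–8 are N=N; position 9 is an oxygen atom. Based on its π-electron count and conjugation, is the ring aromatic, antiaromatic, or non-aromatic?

All ring atoms are sp² and supply a p orbital to the ring (every atom in a ring double bond is sp² and brings one electron to the p orbital; each =N– nitrogen is pyridine-type (lone pair in the sp² plane, one electron in the p orbital); the oxygen donates one lone pair from its p orbital); the conjugation is uninterrupted.
Adding the contributions, 4 × 2 = 8 from the double-bond units + 2 from the O atom = 10.
Since 10 = 4·2 + 2, the ring meets the 4n+2 criterion.

Aromatic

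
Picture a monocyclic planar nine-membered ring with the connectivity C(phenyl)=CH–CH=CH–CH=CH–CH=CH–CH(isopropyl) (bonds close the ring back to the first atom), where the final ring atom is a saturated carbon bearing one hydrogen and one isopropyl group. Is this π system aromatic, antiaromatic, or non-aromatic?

Non-aromatic

The CH(isopropyl) position has four σ bonds — that saturated carbon is sp³ and has no p orbital in the ring π system — so the cyclic conjugation is interrupted.
Without a continuous loop of overlapping p orbitals the Hückel electron count never comes into play.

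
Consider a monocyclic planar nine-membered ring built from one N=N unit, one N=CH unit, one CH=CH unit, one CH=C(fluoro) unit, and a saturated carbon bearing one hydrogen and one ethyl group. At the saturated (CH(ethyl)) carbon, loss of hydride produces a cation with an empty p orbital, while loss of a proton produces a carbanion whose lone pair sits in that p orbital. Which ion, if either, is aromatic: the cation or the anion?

In both ions every ring atom is sp² and contributes a p orbital, so both rings are fully conjugated.
Cation: 4 × 2 + 0 = 8 π electrons → 4(2), antiaromatic.
Anion: 4 × 2 + 2 = 10 π electrons → 4(2)+2, aromatic.

The anion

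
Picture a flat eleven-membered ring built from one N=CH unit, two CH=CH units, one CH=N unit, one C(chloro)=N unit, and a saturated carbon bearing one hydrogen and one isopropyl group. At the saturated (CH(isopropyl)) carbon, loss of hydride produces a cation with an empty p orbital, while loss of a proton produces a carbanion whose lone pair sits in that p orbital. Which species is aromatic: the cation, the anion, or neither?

Both ions have a continuous loop of p orbitals — each ring atom is sp².
Cation: 5 × 2 + 0 = 10 π electrons → 4(2)+2, aromatic.
Anion: 5 × 2 + 2 = 12 π electrons → 4(3), antiaromatic.

The cation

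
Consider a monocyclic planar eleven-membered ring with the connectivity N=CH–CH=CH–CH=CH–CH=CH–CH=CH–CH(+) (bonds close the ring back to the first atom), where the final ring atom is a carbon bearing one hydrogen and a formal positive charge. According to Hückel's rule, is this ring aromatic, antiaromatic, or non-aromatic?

Aromatic

All ring atoms are sp² and supply a p orbital to the ring (every atom in a ring double bond is sp² and brings one electron to the p orbital; the doubly-bonded nitrogens are pyridine-type — their lone pairs lie in the ring plane, leaving one electron in the p orbital; the carbocation has an empty p orbital); the conjugation is uninterrupted.
Tallying contributions gives 5 × 2 = 10 from the double-bond units + 0 from the CH(+) atom = 10.
Since 10 = 4·2 + 2, the ring meets the 4n+2 criterion.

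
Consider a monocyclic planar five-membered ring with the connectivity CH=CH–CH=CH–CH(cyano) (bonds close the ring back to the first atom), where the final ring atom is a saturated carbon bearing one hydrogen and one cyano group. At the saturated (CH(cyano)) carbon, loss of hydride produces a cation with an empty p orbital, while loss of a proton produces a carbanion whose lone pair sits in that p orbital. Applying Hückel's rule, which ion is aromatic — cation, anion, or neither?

The anion

Once that carbon is sp², every ring atom has a p orbital and both ions are fully conjugated.
Cation: 2 × 2 + 0 = 4 π electrons → 4(1), antiaromatic.
Anion: 2 × 2 + 2 = 6 π electrons → 4(1)+2, aromatic.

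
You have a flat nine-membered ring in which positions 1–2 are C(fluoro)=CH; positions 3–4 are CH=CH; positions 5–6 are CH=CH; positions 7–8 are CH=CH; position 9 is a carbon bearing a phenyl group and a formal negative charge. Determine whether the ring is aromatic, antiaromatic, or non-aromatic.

Every ring atom contributes a p orbital perpendicular to the ring (each doubly-bonded ring atom is sp² with one p-orbital electron; the carbanion's lone pair occupies the p orbital), so the π system is cyclic and fully conjugated.
Adding the contributions, 4 × 2 = 8 from the double-bond units + 2 from the C(phenyl)(-) atom = 10.
10 = 4(2) + 2, which satisfies Hückel's 4n+2 rule.

Aromatic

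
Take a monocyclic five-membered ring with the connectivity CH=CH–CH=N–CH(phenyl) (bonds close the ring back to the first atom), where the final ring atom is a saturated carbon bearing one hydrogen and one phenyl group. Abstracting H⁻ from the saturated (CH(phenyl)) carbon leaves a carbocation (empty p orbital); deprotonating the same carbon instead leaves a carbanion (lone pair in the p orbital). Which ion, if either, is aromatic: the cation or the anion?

In either ion the ring is fully conjugated: every atom, including the new sp² carbon, supplies a p orbital.
Cation: 2 × 2 + 0 = 4 π electrons → 4(1), antiaromatic.
Anion: 2 × 2 + 2 = 6 π electrons → 4(1)+2, aromatic.

The anion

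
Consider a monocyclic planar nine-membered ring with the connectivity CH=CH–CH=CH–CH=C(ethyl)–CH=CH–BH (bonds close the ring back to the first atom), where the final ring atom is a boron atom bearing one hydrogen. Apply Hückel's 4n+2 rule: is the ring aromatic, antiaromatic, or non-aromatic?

Antiaromatic

Every ring atom contributes a p orbital perpendicular to the ring (the double-bond atoms are sp², each contributing one p electron; the boron has an empty p orbital), so the π system is cyclic and fully conjugated.
Adding the contributions, 4 × 2 = 8 from the double-bond units + 0 from the BH atom = 8.
With 8 = 4·2 π electrons, Hückel's rule classifies the planar ring as antiaromatic.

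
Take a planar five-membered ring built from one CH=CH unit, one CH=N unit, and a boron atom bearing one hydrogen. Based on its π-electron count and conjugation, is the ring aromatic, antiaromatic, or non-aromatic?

Antiaromatic

Every ring atom contributes a p orbital perpendicular to the ring (the double-bond atoms are sp², each contributing one p electron; the doubly-bonded nitrogens are pyridine-type — their lone pairs lie in the ring plane, leaving one electron in the p orbital; the boron has an empty p orbital), so the π system is cyclic and fully conjugated.
Adding the contributions, 2 × 2 = 4 from the double-bond units + 0 from the BH atom = 4.
4 is a 4n count (n = 1), so the planar conjugated ring is antiaromatic.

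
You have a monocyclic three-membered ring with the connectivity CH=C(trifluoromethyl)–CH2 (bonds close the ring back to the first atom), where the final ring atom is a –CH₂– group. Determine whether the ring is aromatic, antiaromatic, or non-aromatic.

Non-aromatic

Because the tetrahedral CH₂ carbon is sp³ and has no p orbital in the ring π system at the CH2 position, the π system cannot extend all the way around the ring.
Hückel's rule only applies to fully conjugated rings, so this one is simply non-aromatic.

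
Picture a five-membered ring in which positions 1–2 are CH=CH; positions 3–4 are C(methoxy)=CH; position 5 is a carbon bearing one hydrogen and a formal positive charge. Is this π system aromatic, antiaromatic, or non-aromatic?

The p orbitals form a continuous loop: the double-bond atoms are sp², each contributing one p electron; the carbocation has an empty p orbital. The ring is fully conjugated.
Adding the contributions, 2 × 2 = 4 from the double-bond units + 0 from the CH(+) atom = 4.
With 4 = 4·1 π electrons, Hückel's rule classifies the planar ring as antiaromatic.

Antiaromatic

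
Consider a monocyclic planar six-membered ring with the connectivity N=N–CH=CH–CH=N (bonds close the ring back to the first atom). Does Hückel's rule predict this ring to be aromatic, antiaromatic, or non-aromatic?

Aromatic

The p orbitals form a continuous loop: the double-bond atoms are sp², each contributing one p electron; the doubly-bonded nitrogens are pyridine-type — their lone pairs lie in the ring plane, leaving one electron in the p orbital. The ring is fully conjugated.
Counting π electrons: 3 × 2 = 6 from the 3 double-bond units.
That gives a 4n+2 count (6, n = 1).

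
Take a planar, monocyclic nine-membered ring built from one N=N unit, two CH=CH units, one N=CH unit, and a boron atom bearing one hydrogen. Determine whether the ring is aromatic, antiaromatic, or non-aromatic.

Antiaromatic

All ring atoms are sp² and supply a p orbital to the ring (each doubly-bonded ring atom is sp² with one p-orbital electron; each sp² =N– keeps its lone pair in-plane and puts one electron into the π system; the boron has an empty p orbital); the conjugation is uninterrupted.
π-electron count: 4 × 2 = 8 from the double-bond units + 0 from the BH atom = 8.
8 = 4(2); a planar, fully conjugated 4n system is antiaromatic.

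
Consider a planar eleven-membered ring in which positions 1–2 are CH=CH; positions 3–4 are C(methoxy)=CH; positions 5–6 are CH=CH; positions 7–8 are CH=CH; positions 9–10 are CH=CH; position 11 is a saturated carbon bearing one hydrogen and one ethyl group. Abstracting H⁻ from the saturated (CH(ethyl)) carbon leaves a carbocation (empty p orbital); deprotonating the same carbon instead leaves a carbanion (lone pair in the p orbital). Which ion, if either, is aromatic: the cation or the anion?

Once that carbon is sp², every ring atom has a p orbital and both ions are fully conjugated.
Cation: 5 × 2 + 0 = 10 π electrons → 4(2)+2, aromatic.
Anion: 5 × 2 + 2 = 12 π electrons → 4(3), antiaromatic.

The cation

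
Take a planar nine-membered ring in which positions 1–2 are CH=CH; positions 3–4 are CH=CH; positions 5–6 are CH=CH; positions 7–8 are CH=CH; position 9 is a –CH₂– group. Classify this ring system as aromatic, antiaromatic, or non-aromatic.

At the CH2 position, the tetrahedral CH₂ carbon is sp³ and has no p orbital in the ring π system; the ring's p-orbital overlap is broken there.
Broken conjugation rules out both aromaticity and antiaromaticity.

Non-aromatic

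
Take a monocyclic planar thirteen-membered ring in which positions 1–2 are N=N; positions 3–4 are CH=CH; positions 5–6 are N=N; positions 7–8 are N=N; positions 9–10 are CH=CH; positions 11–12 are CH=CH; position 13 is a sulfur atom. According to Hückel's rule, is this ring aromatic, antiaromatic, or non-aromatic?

Aromatic

The p orbitals form a continuous loop: every atom in a ring double bond is sp² and brings one electron to the p orbital; each sp² =N– keeps its lone pair in-plane and puts one electron into the π system; the sulfur donates one lone pair from its p orbital. The ring is fully conjugated.
Adding the contributions, 6 × 2 = 12 from the double-bond units + 2 from the S atom = 14.
14 = 4(3) + 2, which satisfies Hückel's 4n+2 rule.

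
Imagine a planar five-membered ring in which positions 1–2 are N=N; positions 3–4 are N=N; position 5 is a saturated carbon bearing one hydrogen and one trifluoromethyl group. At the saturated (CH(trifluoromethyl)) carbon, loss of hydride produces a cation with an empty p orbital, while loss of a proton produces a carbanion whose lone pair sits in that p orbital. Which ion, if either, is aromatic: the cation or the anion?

Once that carbon is sp², every ring atom has a p orbital and both ions are fully conjugated.
Cation: 2 × 2 + 0 = 4 π electrons → 4(1), antiaromatic.
Anion: 2 × 2 + 2 = 6 π electrons → 4(1)+2, aromatic.

The anion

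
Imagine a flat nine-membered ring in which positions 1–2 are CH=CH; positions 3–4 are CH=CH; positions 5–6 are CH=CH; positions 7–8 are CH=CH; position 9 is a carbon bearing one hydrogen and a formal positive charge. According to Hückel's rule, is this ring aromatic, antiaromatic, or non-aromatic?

Every ring atom contributes a p orbital perpendicular to the ring (every atom in a ring double bond is sp² and brings one electron to the p orbital; the carbocation has an empty p orbital), so the π system is cyclic and fully conjugated.
Tallying contributions gives 4 × 2 = 8 from the double-bond units + 0 from the CH(+) atom = 8.
8 is a 4n count (n = 2), so the planar conjugated ring is antiaromatic.

Antiaromatic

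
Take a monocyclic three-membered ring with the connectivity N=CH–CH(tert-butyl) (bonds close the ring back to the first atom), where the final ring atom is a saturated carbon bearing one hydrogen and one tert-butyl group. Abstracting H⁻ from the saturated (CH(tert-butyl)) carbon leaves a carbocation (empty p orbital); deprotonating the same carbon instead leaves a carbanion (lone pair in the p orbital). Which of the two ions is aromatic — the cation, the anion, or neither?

Both ions have a continuous loop of p orbitals — each ring atom is sp².
Cation: 1 × 2 + 0 = 2 π electrons → 4(0)+2, aromatic.
Anion: 1 × 2 + 2 = 4 π electrons → 4(1), antiaromatic.

The cation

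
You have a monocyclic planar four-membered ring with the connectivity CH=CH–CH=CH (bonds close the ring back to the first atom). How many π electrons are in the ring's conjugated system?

Every ring atom contributes a p orbital perpendicular to the ring (every atom in a ring double bond is sp² and brings one electron to the p orbital), so the π system is cyclic and fully conjugated.
Adding the contributions, 2 × 2 = 4 from the 2 double-bond units.

4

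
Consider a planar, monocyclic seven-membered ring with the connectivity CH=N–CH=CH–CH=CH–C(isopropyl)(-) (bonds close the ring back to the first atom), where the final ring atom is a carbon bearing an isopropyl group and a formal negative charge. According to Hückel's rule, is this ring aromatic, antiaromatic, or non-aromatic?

Antiaromatic

Every ring atom contributes a p orbital perpendicular to the ring (every atom in a ring double bond is sp² and brings one electron to the p orbital; each =N– nitrogen is pyridine-type (lone pair in the sp² plane, one electron in the p orbital); the carbanion's lone pair occupies the p orbital), so the π system is cyclic and fully conjugated.
Adding the contributions, 3 × 2 = 6 from the double-bond units + 2 from the C(isopropyl)(-) atom = 8.
With 8 = 4·2 π electrons, Hückel's rule classifies the planar ring as antiaromatic.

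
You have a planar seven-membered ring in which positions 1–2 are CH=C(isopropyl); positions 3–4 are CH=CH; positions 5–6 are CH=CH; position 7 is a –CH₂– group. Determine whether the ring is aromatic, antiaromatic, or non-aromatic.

The CH2 position has four σ bonds — the tetrahedral CH₂ carbon is sp³ and has no p orbital in the ring π system — so the cyclic conjugation is interrupted.
Hückel's rule only applies to fully conjugated rings, so this one is simply non-aromatic.

Non-aromatic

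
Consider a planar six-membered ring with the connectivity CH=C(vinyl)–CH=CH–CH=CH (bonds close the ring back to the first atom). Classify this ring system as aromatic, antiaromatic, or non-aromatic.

All ring atoms are sp² and supply a p orbital to the ring (every atom in a ring double bond is sp² and brings one electron to the p orbital); the conjugation is uninterrupted.
π-electron count: 3 × 2 = 6 from the 3 double-bond units.
With 6 π electrons (n = 1), the Hückel 4n+2 condition holds.

Aromatic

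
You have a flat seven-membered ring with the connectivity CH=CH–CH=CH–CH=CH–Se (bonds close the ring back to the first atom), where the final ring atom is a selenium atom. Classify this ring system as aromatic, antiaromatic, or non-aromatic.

Antiaromatic

The p orbitals form a continuous loop: the double-bond atoms are sp², each contributing one p electron; the selenium donates one lone pair from its p orbital. The ring is fully conjugated.
π-electron count: 3 × 2 = 6 from the double-bond units + 2 from the Se atom = 8.
8 is a 4n count (n = 2), so the planar conjugated ring is antiaromatic.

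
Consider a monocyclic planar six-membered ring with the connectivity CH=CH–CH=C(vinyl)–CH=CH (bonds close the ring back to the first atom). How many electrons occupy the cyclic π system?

6

Every ring atom contributes a p orbital perpendicular to the ring (the double-bond atoms are sp², each contributing one p electron), so the π system is cyclic and fully conjugated.
π-electron count: 3 × 2 = 6 from the 3 double-bond units.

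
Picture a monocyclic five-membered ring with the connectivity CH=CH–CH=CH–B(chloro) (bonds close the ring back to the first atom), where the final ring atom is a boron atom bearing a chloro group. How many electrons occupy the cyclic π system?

4

Every ring atom contributes a p orbital perpendicular to the ring (the double-bond atoms are sp², each contributing one p electron; the boron has an empty p orbital), so the π system is cyclic and fully conjugated.
π-electron count: 2 × 2 = 4 from the double-bond units + 0 from the B(chloro) atom = 4.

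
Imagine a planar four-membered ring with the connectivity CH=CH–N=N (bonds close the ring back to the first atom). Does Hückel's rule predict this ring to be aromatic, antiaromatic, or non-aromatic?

The p orbitals form a continuous loop: the double-bond atoms are sp², each contributing one p electron; the doubly-bonded nitrogens are pyridine-type — their lone pairs lie in the ring plane, leaving one electron in the p orbital. The ring is fully conjugated.
Tallying contributions gives 2 × 2 = 4 from the 2 double-bond units.
4 = 4(1); a planar, fully conjugated 4n system is antiaromatic.

Antiaromatic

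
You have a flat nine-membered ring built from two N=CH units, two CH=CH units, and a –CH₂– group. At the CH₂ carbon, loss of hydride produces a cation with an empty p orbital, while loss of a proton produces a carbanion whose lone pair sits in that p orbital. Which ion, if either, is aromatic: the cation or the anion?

The anion

Once that carbon is sp², every ring atom has a p orbital and both ions are fully conjugated.
Cation: 4 × 2 + 0 = 8 π electrons → 4(2), antiaromatic.
Anion: 4 × 2 + 2 = 10 π electrons → 4(2)+2, aromatic.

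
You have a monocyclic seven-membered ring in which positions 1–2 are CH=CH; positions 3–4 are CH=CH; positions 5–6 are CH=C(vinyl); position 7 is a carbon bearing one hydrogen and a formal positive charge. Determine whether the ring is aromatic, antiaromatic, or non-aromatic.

Aromatic

All ring atoms are sp² and supply a p orbital to the ring (each doubly-bonded ring atom is sp² with one p-orbital electron; the carbocation has an empty p orbital); the conjugation is uninterrupted.
Adding the contributions, 3 × 2 = 6 from the double-bond units + 0 from the CH(+) atom = 6.
Since 6 = 4·1 + 2, the ring meets the 4n+2 criterion.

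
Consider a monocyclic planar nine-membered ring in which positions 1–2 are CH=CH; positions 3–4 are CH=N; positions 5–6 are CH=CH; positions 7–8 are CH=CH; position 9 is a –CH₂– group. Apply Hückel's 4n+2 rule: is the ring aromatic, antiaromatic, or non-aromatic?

Non-aromatic

The CH2 carbon is saturated: the tetrahedral CH₂ carbon is sp³ and has no p orbital in the ring π system. Conjugation is not continuous around the ring.
Hückel's rule only applies to fully conjugated rings, so this one is simply non-aromatic.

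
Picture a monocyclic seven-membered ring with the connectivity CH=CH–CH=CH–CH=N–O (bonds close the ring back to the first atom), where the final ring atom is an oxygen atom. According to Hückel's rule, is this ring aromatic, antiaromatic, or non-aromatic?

Every ring atom contributes a p orbital perpendicular to the ring (each doubly-bonded ring atom is sp² with one p-orbital electron; each sp² =N– keeps its lone pair in-plane and puts one electron into the π system; the oxygen donates one lone pair from its p orbital), so the π system is cyclic and fully conjugated.
Adding the contributions, 3 × 2 = 6 from the double-bond units + 2 from the O atom = 8.
A 4n π count (8, n = 2) in a planar conjugated ring means antiaromatic.

Antiaromatic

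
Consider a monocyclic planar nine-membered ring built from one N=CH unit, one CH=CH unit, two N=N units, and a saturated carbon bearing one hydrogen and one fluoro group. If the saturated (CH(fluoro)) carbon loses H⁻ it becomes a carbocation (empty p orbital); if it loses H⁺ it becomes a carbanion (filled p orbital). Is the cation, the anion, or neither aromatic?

In either ion the ring is fully conjugated: every atom, including the new sp² carbon, supplies a p orbital.
Cation: 4 × 2 + 0 = 8 π electrons → 4(2), antiaromatic.
Anion: 4 × 2 + 2 = 10 π electrons → 4(2)+2, aromatic.

The anion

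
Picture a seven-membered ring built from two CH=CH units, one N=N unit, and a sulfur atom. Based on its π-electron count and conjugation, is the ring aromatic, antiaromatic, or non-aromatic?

The p orbitals form a continuous loop: the double-bond atoms are sp², each contributing one p electron; each sp² =N– keeps its lone pair in-plane and puts one electron into the π system; the sulfur donates one lone pair from its p orbital. The ring is fully conjugated.
Counting π electrons: 3 × 2 = 6 from the double-bond units + 2 from the S atom = 8.
With 8 = 4·2 π electrons, Hückel's rule classifies the planar ring as antiaromatic.

Antiaromatic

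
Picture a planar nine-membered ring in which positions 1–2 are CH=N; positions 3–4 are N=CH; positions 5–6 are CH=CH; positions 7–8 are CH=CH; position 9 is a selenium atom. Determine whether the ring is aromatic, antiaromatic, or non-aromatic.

Every ring atom contributes a p orbital perpendicular to the ring (every atom in a ring double bond is sp² and brings one electron to the p orbital; each =N– nitrogen is pyridine-type (lone pair in the sp² plane, one electron in the p orbital); the selenium donates one lone pair from its p orbital), so the π system is cyclic and fully conjugated.
Counting π electrons: 4 × 2 = 8 from the double-bond units + 2 from the Se atom = 10.
10 = 4(2) + 2, which satisfies Hückel's 4n+2 rule.

Aromatic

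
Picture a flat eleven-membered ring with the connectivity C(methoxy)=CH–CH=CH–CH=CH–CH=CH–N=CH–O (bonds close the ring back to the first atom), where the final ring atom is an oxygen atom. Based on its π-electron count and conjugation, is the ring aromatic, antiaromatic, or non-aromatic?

The p orbitals form a continuous loop: each doubly-bonded ring atom is sp² with one p-orbital electron; each sp² =N– keeps its lone pair in-plane and puts one electron into the π system; the oxygen donates one lone pair from its p orbital. The ring is fully conjugated.
Tallying contributions gives 5 × 2 = 10 from the double-bond units + 2 from the O atom = 12.
12 = 4(3); a planar, fully conjugated 4n system is antiaromatic.

Antiaromatic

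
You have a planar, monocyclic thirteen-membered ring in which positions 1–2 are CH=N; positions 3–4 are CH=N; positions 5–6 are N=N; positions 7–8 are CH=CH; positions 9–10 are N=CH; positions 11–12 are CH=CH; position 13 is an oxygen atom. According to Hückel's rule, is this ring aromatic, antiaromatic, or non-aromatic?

Aromatic

Check conjugation: the double-bond atoms are sp², each contributing one p electron; each =N– nitrogen is pyridine-type (lone pair in the sp² plane, one electron in the p orbital); the oxygen donates one lone pair from its p orbital — every position has a p orbital, so the cyclic π system is continuous.
π-electron count: 6 × 2 = 12 from the double-bond units + 2 from the O atom = 14.
14 = 4(3) + 2, which satisfies Hückel's 4n+2 rule.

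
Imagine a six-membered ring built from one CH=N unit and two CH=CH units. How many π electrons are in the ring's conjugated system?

Check conjugation: each doubly-bonded ring atom is sp² with one p-orbital electron; each =N– nitrogen is pyridine-type (lone pair in the sp² plane, one electron in the p orbital) — every position has a p orbital, so the cyclic π system is continuous.
Adding the contributions, 3 × 2 = 6 from the 3 double-bond units.

6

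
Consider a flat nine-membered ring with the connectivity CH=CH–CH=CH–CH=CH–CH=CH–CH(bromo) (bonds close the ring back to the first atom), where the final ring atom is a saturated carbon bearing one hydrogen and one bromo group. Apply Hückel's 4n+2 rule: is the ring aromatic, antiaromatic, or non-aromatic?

Because that saturated carbon is sp³ and has no p orbital in the ring π system at the CH(bromo) position, the π system cannot extend all the way around the ring.
Without a continuous loop of overlapping p orbitals the Hückel electron count never comes into play.

Non-aromatic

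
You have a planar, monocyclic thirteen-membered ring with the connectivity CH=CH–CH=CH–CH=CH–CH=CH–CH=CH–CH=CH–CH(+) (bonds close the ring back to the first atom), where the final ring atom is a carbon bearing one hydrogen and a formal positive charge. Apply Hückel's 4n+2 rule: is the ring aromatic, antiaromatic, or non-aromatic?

All ring atoms are sp² and supply a p orbital to the ring (every atom in a ring double bond is sp² and brings one electron to the p orbital; the carbocation has an empty p orbital); the conjugation is uninterrupted.
π-electron count: 6 × 2 = 12 from the double-bond units + 0 from the CH(+) atom = 12.
With 12 = 4·3 π electrons, Hückel's rule classifies the planar ring as antiaromatic.

Antiaromatic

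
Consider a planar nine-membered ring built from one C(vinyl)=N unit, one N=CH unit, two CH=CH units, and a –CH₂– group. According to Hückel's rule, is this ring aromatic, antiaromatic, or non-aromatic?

Non-aromatic

Because the tetrahedral CH₂ carbon is sp³ and has no p orbital in the ring π system at the CH2 position, the π system cannot extend all the way around the ring.
A ring that is not fully conjugated cannot be aromatic or antiaromatic regardless of its π-electron count.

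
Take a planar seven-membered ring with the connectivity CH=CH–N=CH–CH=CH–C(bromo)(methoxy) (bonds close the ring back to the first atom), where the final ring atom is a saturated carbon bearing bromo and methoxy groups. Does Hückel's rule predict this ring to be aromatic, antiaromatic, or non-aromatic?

The C(bromo)(methoxy) position has four σ bonds — that saturated carbon is sp³ and has no p orbital in the ring π system — so the cyclic conjugation is interrupted.
Without a continuous loop of overlapping p orbitals the Hückel electron count never comes into play.

Non-aromatic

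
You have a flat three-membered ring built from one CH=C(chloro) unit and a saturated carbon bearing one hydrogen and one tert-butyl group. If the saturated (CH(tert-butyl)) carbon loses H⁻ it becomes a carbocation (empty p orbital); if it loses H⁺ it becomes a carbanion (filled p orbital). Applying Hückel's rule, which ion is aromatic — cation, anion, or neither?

The cation

Once that carbon is sp², every ring atom has a p orbital and both ions are fully conjugated.
Cation: 1 × 2 + 0 = 2 π electrons → 4(0)+2, aromatic.
Anion: 1 × 2 + 2 = 4 π electrons → 4(1), antiaromatic.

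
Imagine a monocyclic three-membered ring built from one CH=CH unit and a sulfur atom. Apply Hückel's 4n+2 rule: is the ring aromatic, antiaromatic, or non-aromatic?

Check conjugation: the double-bond atoms are sp², each contributing one p electron; the sulfur donates one lone pair from its p orbital — every position has a p orbital, so the cyclic π system is continuous.
Counting π electrons: 1 × 2 = 2 from the double-bond unit + 2 from the S atom = 4.
With 4 = 4·1 π electrons, Hückel's rule classifies the planar ring as antiaromatic.

Antiaromatic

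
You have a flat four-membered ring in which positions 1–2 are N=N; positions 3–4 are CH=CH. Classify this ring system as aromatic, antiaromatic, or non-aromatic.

Every ring atom contributes a p orbital perpendicular to the ring (each doubly-bonded ring atom is sp² with one p-orbital electron; each =N– nitrogen is pyridine-type (lone pair in the sp² plane, one electron in the p orbital)), so the π system is cyclic and fully conjugated.
Tallying contributions gives 2 × 2 = 4 from the 2 double-bond units.
A 4n π count (4, n = 1) in a planar conjugated ring means antiaromatic.

Antiaromatic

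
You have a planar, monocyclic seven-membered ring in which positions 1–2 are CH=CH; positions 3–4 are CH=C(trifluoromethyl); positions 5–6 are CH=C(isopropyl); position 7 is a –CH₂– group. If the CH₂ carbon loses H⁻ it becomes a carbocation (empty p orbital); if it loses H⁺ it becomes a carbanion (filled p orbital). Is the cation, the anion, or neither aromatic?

In both ions every ring atom is sp² and contributes a p orbital, so both rings are fully conjugated.
Cation: 3 × 2 + 0 = 6 π electrons → 4(1)+2, aromatic.
Anion: 3 × 2 + 2 = 8 π electrons → 4(2), antiaromatic.

The cation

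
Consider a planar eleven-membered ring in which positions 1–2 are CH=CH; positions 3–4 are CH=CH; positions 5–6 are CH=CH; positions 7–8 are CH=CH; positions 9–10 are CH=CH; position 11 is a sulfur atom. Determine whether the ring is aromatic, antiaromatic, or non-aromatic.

Antiaromatic

Check conjugation: each doubly-bonded ring atom is sp² with one p-orbital electron; the sulfur donates one lone pair from its p orbital — every position has a p orbital, so the cyclic π system is continuous.
Counting π electrons: 5 × 2 = 10 from the double-bond units + 2 from the S atom = 12.
12 = 4(3); a planar, fully conjugated 4n system is antiaromatic.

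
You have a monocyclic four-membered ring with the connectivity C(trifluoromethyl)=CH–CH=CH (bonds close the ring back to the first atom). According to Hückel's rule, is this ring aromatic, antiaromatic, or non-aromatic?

Check conjugation: each doubly-bonded ring atom is sp² with one p-orbital electron — every position has a p orbital, so the cyclic π system is continuous.
Counting π electrons: 2 × 2 = 4 from the 2 double-bond units.
With 4 = 4·1 π electrons, Hückel's rule classifies the planar ring as antiaromatic.

Antiaromatic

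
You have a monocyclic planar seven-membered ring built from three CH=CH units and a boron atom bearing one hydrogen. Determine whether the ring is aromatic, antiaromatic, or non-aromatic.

The p orbitals form a continuous loop: every atom in a ring double bond is sp² and brings one electron to the p orbital; the boron has an empty p orbital. The ring is fully conjugated.
Tallying contributions gives 3 × 2 = 6 from the double-bond units + 0 from the BH atom = 6.
6 = 4(1) + 2, which satisfies Hückel's 4n+2 rule.

Aromatic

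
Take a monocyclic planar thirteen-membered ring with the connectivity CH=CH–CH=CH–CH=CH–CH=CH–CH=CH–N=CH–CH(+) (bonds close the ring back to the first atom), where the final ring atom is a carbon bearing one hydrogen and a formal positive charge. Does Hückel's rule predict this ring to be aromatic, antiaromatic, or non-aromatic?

The p orbitals form a continuous loop: every atom in a ring double bond is sp² and brings one electron to the p orbital; each =N– nitrogen is pyridine-type (lone pair in the sp² plane, one electron in the p orbital); the carbocation has an empty p orbital. The ring is fully conjugated.
Counting π electrons: 6 × 2 = 12 from the double-bond units + 0 from the CH(+) atom = 12.
A 4n π count (12, n = 3) in a planar conjugated ring means antiaromatic.

Antiaromatic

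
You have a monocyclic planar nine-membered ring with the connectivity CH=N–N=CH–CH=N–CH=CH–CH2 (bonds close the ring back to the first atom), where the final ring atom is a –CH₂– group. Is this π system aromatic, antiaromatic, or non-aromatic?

The CH2 position has four σ bonds — the tetrahedral CH₂ carbon is sp³ and has no p orbital in the ring π system — so the cyclic conjugation is interrupted.
Hückel's rule only applies to fully conjugated rings, so this one is simply non-aromatic.

Non-aromatic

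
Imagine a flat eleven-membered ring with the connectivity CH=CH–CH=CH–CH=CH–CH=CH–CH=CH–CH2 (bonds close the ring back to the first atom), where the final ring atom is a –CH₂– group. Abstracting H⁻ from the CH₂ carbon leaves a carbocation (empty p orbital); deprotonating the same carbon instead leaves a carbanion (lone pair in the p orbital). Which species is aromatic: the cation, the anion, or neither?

The cation

In either ion the ring is fully conjugated: every atom, including the new sp² carbon, supplies a p orbital.
Cation: 5 × 2 + 0 = 10 π electrons → 4(2)+2, aromatic.
Anion: 5 × 2 + 2 = 12 π electrons → 4(3), antiaromatic.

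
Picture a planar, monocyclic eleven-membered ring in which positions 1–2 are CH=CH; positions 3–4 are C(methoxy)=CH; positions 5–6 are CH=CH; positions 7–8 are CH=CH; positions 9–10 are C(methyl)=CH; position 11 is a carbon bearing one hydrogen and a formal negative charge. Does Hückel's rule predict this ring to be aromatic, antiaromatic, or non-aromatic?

Antiaromatic

Check conjugation: the double-bond atoms are sp², each contributing one p electron; the carbanion's lone pair occupies the p orbital — every position has a p orbital, so the cyclic π system is continuous.
Counting π electrons: 5 × 2 = 10 from the double-bond units + 2 from the CH(-) atom = 12.
A 4n π count (12, n = 3) in a planar conjugated ring means antiaromatic.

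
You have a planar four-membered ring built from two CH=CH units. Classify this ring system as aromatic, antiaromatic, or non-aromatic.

All ring atoms are sp² and supply a p orbital to the ring (every atom in a ring double bond is sp² and brings one electron to the p orbital); the conjugation is uninterrupted.
Adding the contributions, 2 × 2 = 4 from the 2 double-bond units.
A 4n π count (4, n = 1) in a planar conjugated ring means antiaromatic.
(The species described is cyclobutadiene.)

Antiaromatic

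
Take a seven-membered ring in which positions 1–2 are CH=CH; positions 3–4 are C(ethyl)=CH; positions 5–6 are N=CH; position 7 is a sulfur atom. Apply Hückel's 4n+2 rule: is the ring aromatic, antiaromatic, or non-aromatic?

The p orbitals form a continuous loop: each doubly-bonded ring atom is sp² with one p-orbital electron; the doubly-bonded nitrogens are pyridine-type — their lone pairs lie in the ring plane, leaving one electron in the p orbital; the sulfur donates one lone pair from its p orbital. The ring is fully conjugated.
Counting π electrons: 3 × 2 = 6 from the double-bond units + 2 from the S atom = 8.
With 8 = 4·2 π electrons, Hückel's rule classifies the planar ring as antiaromatic.

Antiaromatic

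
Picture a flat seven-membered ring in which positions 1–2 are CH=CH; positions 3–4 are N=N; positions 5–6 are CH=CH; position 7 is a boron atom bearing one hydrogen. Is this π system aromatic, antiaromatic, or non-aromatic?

Aromatic

Check conjugation: the double-bond atoms are sp², each contributing one p electron; each sp² =N– keeps its lone pair in-plane and puts one electron into the π system; the boron has an empty p orbital — every position has a p orbital, so the cyclic π system is continuous.
Adding the contributions, 3 × 2 = 6 from the double-bond units + 0 from the BH atom = 6.
Since 6 = 4·1 + 2, the ring meets the 4n+2 criterion.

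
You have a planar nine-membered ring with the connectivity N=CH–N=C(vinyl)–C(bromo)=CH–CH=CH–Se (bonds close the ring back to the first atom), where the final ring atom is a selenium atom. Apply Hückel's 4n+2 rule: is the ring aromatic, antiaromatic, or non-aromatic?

Aromatic

Check conjugation: the double-bond atoms are sp², each contributing one p electron; each =N– nitrogen is pyridine-type (lone pair in the sp² plane, one electron in the p orbital); the selenium donates one lone pair from its p orbital — every position has a p orbital, so the cyclic π system is continuous.
Adding the contributions, 4 × 2 = 8 from the double-bond units + 2 from the Se atom = 10.
With 10 π electrons (n = 2), the Hückel 4n+2 condition holds.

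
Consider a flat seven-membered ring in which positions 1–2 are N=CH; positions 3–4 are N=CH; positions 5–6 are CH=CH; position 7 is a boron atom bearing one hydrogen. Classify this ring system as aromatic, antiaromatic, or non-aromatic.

Aromatic

Check conjugation: each doubly-bonded ring atom is sp² with one p-orbital electron; the doubly-bonded nitrogens are pyridine-type — their lone pairs lie in the ring plane, leaving one electron in the p orbital; the boron has an empty p orbital — every position has a p orbital, so the cyclic π system is continuous.
π-electron count: 3 × 2 = 6 from the double-bond units + 0 from the BH atom = 6.
6 = 4(1) + 2, which satisfies Hückel's 4n+2 rule.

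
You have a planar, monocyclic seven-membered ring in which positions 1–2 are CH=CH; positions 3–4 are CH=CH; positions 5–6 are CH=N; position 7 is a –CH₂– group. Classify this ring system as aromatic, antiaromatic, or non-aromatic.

At the CH2 position, the tetrahedral CH₂ carbon is sp³ and has no p orbital in the ring π system; the ring's p-orbital overlap is broken there.
A ring that is not fully conjugated cannot be aromatic or antiaromatic regardless of its π-electron count.

Non-aromatic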